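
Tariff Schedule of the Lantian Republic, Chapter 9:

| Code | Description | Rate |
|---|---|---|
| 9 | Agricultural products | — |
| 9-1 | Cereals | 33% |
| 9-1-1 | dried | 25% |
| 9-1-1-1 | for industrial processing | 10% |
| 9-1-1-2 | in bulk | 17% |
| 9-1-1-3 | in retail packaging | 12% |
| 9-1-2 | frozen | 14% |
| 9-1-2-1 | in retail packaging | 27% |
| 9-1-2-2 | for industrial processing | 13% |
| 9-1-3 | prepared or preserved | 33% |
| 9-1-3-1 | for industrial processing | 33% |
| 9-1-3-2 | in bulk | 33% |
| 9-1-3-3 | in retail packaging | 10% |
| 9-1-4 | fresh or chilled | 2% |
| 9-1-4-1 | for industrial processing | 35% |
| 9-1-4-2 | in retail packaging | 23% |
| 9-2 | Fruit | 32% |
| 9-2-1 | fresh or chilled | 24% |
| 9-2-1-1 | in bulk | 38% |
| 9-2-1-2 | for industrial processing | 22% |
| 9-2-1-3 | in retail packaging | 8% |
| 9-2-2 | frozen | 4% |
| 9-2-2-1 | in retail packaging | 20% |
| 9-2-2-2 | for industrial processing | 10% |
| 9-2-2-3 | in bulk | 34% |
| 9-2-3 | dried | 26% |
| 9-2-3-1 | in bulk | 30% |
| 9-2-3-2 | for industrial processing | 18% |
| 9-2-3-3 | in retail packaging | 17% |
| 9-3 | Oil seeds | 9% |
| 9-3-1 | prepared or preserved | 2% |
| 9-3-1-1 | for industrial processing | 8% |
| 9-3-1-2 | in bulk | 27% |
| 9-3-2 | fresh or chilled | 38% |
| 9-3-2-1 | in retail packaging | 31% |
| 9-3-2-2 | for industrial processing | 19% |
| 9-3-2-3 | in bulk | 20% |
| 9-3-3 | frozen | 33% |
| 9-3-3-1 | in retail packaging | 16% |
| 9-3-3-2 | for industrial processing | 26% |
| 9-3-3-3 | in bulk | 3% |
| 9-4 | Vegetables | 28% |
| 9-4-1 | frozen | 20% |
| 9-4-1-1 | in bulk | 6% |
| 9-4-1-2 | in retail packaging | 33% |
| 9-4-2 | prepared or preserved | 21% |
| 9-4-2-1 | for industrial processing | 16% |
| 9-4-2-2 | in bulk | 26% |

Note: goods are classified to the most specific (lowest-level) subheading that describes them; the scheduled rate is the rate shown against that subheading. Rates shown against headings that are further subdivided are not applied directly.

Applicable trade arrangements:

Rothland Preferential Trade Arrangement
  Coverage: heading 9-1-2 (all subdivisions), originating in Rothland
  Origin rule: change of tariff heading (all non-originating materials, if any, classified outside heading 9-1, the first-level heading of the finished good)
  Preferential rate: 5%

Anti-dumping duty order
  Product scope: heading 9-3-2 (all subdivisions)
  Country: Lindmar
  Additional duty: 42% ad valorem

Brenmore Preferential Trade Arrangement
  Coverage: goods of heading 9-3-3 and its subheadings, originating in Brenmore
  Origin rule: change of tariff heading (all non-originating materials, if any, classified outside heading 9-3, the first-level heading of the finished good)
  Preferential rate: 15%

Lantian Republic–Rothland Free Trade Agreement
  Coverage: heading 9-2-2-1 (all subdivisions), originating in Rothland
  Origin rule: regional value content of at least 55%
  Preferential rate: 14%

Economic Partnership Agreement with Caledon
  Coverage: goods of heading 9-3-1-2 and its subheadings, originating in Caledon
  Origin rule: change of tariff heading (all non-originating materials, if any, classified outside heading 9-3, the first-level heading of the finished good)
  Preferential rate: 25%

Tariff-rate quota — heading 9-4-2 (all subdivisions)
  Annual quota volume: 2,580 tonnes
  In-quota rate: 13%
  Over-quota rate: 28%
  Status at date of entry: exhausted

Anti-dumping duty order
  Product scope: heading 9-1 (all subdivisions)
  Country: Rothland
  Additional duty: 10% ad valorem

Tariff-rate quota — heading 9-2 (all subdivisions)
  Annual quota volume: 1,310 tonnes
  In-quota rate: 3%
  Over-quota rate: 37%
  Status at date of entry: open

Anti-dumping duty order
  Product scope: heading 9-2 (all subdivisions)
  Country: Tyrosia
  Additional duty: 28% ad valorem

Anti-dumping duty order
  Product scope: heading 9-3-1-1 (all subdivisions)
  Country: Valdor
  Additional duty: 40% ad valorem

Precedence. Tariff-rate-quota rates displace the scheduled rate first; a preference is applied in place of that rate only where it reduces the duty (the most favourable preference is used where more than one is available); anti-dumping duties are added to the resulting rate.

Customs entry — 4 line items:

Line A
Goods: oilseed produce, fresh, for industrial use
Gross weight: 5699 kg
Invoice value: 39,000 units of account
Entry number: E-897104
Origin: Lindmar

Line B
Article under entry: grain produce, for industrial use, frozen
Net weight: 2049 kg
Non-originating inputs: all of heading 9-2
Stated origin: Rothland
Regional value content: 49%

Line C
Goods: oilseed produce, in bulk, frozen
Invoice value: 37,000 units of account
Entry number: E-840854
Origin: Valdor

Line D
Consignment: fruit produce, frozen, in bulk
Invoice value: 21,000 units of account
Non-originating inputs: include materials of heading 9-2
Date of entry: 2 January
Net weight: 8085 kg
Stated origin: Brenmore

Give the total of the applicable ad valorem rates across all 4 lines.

82%

Line A: oilseed → 9-3; fresh → 9-3-2; for industrial use → 9-3-2-2. Scheduled 19%. anti-dumping (Lindmar, 9-3-2): +42%; total 19% + 42% = 61%. → 61%.
Line B: grain → 9-1; frozen → 9-1-2; for industrial use → 9-1-2-2. Scheduled 13%. Rothland agreement on 9-1-2: CTH met → 5% available; Rothland agreement on 9-2-2-1: 9-1-2-2 not covered; preferential 5%; anti-dumping (Rothland, 9-1): +10%; total 5% + 10% = 15%. → 15%.
Line C: oilseed → 9-3; frozen → 9-3-3; in bulk → 9-3-3-3. Scheduled 3%. No special measure applies. → 3%.
Line D: fruit → 9-2; frozen → 9-2-2; in bulk → 9-2-2-3. Scheduled 34%. quota on 9-2 open → in-quota 3%; Brenmore agreement on 9-3-3: 9-2-2-3 not covered. → 3%.
Sum: 61% + 15% + 3% + 3% = 82%.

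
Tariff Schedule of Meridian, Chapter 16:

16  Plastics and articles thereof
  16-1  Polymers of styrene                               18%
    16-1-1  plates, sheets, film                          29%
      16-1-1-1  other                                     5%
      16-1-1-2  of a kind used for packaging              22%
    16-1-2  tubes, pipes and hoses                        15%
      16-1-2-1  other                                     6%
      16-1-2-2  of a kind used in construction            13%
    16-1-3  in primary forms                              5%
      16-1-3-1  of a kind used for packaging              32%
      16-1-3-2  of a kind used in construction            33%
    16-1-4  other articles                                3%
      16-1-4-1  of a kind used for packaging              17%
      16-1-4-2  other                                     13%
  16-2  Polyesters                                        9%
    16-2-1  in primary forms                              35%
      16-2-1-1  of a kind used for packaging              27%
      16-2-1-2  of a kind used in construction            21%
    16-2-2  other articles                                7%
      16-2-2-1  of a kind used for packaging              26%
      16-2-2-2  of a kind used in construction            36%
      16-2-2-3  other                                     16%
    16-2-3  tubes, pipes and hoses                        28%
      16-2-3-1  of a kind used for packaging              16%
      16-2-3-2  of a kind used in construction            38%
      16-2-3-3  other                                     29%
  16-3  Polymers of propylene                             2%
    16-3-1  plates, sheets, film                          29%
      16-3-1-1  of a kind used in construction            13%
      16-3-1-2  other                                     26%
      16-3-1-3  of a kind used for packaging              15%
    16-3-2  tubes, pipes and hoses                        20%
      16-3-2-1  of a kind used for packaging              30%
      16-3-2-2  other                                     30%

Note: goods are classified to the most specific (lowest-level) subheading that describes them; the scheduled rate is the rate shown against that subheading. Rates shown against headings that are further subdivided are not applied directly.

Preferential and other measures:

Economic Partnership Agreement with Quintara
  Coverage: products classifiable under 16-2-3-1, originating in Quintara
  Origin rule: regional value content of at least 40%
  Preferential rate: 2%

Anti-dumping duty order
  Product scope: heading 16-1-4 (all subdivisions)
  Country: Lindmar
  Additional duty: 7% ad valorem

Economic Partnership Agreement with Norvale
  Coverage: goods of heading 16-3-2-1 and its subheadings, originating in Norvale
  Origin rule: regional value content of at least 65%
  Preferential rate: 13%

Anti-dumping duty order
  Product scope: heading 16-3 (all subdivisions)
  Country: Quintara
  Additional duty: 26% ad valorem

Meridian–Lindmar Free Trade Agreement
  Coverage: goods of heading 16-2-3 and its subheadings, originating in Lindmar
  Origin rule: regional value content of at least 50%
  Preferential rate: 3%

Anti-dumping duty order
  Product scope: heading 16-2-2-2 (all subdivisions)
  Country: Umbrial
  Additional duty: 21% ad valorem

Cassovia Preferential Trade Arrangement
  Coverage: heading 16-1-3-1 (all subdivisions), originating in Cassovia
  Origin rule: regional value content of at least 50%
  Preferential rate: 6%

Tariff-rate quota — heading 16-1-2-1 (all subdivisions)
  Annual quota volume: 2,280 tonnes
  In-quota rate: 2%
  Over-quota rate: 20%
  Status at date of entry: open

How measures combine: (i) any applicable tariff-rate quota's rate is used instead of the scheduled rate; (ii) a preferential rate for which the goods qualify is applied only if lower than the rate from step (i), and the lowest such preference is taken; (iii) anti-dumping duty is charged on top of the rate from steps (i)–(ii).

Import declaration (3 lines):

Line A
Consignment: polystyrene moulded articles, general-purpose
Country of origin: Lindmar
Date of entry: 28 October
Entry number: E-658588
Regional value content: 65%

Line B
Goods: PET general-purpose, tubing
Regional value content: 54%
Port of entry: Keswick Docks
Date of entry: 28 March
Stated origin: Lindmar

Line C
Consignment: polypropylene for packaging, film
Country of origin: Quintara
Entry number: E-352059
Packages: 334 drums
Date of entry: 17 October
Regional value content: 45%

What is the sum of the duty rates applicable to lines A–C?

Line A: polystyrene → 16-1; moulded articles → 16-1-4; general-purpose → 16-1-4-2. Scheduled 13%. Lindmar agreement on 16-2-3: 16-1-4-2 not covered; anti-dumping (Lindmar, 16-1-4): +7%; total 13% + 7% = 20%. → 20%.
Line B: PET → 16-2; tubing → 16-2-3; general-purpose → 16-2-3-3. Scheduled 29%. Lindmar agreement on 16-2-3: RVC ≥ 50% → 3% available; preferential 3%. → 3%.
Line C: polypropylene → 16-3; film → 16-3-1; for packaging → 16-3-1-3. Scheduled 15%. Quintara agreement on 16-2-3-1: 16-3-1-3 not covered; anti-dumping (Quintara, 16-3): +26%; total 15% + 26% = 41%. → 41%.
Sum: 20% + 3% + 41% = 64%.

64%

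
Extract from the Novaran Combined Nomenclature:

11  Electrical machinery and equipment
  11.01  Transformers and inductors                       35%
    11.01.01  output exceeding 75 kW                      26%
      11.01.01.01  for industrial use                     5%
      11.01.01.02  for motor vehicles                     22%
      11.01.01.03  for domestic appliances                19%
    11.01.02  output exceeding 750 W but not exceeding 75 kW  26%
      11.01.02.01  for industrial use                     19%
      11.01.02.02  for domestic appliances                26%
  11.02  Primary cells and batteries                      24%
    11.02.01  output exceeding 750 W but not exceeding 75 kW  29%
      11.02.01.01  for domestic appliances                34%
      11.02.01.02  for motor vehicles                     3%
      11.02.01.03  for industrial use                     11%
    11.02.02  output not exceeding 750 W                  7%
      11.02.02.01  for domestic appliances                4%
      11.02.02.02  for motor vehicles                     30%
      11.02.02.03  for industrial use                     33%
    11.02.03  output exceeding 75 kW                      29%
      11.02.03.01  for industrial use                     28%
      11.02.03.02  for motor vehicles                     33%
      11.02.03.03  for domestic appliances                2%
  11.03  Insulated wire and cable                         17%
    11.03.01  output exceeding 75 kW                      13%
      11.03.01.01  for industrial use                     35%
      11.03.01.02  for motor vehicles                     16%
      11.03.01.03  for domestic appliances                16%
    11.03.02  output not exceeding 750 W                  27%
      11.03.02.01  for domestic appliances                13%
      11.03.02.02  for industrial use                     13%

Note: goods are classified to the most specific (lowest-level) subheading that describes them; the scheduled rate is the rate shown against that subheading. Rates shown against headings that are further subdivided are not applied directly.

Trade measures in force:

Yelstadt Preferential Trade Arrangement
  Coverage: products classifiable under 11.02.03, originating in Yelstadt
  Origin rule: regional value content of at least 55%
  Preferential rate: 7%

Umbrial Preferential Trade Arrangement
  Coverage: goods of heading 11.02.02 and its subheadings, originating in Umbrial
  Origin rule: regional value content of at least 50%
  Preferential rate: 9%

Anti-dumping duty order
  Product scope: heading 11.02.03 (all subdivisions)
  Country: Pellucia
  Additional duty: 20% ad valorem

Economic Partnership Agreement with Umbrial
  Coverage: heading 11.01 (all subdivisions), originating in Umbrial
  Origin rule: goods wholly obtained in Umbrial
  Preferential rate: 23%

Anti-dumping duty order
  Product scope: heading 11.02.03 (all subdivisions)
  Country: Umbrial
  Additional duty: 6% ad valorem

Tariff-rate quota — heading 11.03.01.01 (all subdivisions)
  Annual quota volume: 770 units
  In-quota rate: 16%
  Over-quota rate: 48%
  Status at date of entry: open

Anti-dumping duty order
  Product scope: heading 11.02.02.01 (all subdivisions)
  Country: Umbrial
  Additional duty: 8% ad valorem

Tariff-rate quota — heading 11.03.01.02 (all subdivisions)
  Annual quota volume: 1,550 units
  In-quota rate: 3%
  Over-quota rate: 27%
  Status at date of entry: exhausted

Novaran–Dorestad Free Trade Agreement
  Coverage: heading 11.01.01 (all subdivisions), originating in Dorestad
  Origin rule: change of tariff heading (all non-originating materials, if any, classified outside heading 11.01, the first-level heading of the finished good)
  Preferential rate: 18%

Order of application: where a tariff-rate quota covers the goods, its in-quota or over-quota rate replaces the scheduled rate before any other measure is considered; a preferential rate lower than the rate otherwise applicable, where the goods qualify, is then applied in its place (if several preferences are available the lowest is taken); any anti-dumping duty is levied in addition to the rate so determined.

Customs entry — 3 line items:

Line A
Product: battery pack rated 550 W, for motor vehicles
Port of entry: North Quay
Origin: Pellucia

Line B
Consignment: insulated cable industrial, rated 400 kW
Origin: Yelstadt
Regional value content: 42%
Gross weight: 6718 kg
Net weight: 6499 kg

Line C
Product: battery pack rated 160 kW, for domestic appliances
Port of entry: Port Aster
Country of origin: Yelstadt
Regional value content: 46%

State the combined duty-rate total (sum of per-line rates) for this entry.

Line A: battery pack → 11.02; rated 550 W → 11.02.02; for motor vehicles → 11.02.02.02. Scheduled 30%. No special measure applies. → 30%.
Line B: insulated cable → 11.03; rated 400 kW → 11.03.01; industrial → 11.03.01.01. Scheduled 35%. quota on 11.03.01.01 open → in-quota 16%; Yelstadt agreement on 11.02.03: 11.03.01.01 not covered. → 16%.
Line C: battery pack → 11.02; rated 160 kW → 11.02.03; for domestic appliances → 11.02.03.03. Scheduled 2%. Yelstadt agreement on 11.02.03: RVC < 55%. → 2%.
Sum: 30% + 16% + 2% = 48%.

48%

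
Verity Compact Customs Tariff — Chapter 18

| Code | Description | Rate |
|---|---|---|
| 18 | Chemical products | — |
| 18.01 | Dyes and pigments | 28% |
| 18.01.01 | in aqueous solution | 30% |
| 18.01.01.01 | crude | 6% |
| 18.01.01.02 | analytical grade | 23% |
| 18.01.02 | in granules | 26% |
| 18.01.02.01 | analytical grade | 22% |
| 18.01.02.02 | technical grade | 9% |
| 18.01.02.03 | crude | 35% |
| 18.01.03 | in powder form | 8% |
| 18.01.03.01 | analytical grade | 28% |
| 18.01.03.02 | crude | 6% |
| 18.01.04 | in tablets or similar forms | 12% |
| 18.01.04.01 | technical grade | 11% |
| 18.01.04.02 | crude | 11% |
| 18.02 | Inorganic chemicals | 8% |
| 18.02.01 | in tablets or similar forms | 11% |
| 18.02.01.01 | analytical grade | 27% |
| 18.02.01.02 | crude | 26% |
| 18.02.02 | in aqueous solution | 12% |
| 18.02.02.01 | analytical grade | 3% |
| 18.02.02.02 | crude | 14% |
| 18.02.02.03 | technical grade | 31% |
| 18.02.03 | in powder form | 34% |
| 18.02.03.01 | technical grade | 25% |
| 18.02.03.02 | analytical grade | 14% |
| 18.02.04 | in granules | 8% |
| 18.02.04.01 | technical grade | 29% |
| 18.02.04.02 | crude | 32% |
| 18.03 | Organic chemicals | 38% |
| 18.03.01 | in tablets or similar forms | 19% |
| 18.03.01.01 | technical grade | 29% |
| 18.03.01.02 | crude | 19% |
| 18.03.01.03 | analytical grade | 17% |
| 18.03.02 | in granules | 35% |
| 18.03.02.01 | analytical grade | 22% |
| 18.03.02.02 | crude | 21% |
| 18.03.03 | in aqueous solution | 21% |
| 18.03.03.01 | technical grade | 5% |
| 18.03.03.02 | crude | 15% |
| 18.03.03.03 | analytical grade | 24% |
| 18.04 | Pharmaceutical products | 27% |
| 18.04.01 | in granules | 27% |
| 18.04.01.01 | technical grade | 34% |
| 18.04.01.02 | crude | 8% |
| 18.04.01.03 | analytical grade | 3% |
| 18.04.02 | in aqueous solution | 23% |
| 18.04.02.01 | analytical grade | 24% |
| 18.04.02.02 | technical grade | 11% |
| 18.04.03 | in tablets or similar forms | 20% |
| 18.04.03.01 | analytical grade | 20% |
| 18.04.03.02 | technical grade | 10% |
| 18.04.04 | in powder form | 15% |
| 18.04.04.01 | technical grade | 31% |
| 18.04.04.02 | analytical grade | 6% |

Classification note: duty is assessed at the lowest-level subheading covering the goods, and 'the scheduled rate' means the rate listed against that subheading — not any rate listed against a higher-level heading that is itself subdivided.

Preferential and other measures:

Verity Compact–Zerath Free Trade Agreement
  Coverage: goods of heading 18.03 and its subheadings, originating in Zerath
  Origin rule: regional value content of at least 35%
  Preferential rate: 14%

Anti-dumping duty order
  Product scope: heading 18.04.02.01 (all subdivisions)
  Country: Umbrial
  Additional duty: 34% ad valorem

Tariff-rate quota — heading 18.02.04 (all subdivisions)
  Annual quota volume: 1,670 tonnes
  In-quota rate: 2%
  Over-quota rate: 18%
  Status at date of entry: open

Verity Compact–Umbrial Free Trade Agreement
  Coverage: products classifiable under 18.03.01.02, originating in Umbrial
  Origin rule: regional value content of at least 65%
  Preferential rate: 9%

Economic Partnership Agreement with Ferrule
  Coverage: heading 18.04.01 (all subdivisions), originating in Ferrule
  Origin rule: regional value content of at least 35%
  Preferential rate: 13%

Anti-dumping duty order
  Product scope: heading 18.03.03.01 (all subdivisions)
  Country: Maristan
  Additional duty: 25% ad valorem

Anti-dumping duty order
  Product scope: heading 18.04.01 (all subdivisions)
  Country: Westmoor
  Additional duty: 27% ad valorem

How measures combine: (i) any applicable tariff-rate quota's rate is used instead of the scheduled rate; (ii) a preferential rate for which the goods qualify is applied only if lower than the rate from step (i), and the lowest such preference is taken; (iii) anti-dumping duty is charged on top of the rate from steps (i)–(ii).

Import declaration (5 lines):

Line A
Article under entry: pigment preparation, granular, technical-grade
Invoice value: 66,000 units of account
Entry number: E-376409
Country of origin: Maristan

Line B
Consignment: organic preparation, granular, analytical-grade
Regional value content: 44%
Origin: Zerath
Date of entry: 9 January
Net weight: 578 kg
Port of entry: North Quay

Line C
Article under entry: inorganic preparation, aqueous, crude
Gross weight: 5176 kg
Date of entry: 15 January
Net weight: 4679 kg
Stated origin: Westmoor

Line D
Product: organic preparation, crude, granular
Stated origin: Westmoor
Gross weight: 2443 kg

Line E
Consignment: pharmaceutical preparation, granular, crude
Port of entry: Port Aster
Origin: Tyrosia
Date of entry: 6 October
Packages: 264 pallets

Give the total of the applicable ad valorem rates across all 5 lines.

Line A: pigment → 18.01; granular → 18.01.02; technical-grade → 18.01.02.02. Scheduled 9%. No special measure applies. → 9%.
Line B: organic → 18.03; granular → 18.03.02; analytical-grade → 18.03.02.01. Scheduled 22%. Zerath agreement on 18.03: RVC ≥ 35% → 14% available; preferential 14%. → 14%.
Line C: inorganic → 18.02; aqueous → 18.02.02; crude → 18.02.02.02. Scheduled 14%. No special measure applies. → 14%.
Line D: organic → 18.03; granular → 18.03.02; crude → 18.03.02.02. Scheduled 21%. No special measure applies. → 21%.
Line E: pharmaceutical → 18.04; granular → 18.04.01; crude → 18.04.01.02. Scheduled 8%. No special measure applies. → 8%.
Sum: 9% + 14% + 14% + 21% + 8% = 66%.

66%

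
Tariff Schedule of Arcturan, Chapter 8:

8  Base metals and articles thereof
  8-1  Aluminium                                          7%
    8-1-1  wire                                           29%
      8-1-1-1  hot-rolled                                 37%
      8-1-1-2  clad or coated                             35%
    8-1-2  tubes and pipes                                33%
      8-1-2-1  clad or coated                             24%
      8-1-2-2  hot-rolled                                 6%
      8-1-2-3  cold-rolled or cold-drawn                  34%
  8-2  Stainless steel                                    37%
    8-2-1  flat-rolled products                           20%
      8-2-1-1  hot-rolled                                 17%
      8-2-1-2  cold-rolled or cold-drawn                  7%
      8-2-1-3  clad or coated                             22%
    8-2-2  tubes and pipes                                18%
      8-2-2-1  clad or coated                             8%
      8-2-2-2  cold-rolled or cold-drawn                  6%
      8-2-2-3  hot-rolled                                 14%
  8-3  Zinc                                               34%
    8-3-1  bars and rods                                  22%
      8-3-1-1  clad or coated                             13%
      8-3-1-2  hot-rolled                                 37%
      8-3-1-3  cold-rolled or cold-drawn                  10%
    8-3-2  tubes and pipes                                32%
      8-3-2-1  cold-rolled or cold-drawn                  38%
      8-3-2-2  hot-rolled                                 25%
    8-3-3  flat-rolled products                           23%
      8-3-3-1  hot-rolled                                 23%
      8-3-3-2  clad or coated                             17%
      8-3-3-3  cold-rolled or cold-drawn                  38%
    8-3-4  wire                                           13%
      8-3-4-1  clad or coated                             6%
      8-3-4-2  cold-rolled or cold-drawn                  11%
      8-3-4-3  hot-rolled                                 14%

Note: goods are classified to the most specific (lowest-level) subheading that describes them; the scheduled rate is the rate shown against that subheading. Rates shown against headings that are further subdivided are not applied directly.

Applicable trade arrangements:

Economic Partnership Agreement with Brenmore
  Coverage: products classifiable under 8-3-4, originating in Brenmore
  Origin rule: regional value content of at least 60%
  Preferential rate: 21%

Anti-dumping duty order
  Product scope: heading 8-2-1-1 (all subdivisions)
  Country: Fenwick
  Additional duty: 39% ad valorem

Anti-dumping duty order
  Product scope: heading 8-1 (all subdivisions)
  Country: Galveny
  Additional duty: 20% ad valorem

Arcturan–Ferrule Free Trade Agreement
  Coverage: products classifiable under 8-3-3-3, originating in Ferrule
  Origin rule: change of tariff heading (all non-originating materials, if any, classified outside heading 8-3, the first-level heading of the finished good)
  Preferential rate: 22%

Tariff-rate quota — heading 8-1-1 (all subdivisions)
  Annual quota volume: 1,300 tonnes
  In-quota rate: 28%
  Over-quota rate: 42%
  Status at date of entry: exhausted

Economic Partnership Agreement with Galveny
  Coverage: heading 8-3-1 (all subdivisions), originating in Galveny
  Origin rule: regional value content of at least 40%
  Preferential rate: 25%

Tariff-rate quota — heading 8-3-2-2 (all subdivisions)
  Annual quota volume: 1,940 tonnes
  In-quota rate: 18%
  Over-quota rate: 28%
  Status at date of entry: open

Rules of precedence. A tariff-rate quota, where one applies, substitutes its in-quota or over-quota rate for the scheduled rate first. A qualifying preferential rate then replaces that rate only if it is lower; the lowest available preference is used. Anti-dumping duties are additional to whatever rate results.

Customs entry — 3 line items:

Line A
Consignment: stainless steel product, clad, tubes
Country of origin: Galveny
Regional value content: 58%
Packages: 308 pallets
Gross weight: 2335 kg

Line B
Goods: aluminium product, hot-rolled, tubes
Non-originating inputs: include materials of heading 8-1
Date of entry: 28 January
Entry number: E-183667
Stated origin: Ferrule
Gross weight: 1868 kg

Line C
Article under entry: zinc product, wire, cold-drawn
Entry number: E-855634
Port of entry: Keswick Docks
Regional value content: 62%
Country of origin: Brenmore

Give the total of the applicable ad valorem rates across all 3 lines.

Line A: stainless steel → 8-2; tubes → 8-2-2; clad → 8-2-2-1. Scheduled 8%. Galveny agreement on 8-3-1: 8-2-2-1 not covered. → 8%.
Line B: aluminium → 8-1; tubes → 8-1-2; hot-rolled → 8-1-2-2. Scheduled 6%. Ferrule agreement on 8-3-3-3: 8-1-2-2 not covered. → 6%.
Line C: zinc → 8-3; wire → 8-3-4; cold-drawn → 8-3-4-2. Scheduled 11%. Brenmore agreement on 8-3-4: RVC ≥ 60% → 21% available; preference 21% not lower than 11% → no reduction. → 11%.
Sum: 8% + 6% + 11% = 25%.

25%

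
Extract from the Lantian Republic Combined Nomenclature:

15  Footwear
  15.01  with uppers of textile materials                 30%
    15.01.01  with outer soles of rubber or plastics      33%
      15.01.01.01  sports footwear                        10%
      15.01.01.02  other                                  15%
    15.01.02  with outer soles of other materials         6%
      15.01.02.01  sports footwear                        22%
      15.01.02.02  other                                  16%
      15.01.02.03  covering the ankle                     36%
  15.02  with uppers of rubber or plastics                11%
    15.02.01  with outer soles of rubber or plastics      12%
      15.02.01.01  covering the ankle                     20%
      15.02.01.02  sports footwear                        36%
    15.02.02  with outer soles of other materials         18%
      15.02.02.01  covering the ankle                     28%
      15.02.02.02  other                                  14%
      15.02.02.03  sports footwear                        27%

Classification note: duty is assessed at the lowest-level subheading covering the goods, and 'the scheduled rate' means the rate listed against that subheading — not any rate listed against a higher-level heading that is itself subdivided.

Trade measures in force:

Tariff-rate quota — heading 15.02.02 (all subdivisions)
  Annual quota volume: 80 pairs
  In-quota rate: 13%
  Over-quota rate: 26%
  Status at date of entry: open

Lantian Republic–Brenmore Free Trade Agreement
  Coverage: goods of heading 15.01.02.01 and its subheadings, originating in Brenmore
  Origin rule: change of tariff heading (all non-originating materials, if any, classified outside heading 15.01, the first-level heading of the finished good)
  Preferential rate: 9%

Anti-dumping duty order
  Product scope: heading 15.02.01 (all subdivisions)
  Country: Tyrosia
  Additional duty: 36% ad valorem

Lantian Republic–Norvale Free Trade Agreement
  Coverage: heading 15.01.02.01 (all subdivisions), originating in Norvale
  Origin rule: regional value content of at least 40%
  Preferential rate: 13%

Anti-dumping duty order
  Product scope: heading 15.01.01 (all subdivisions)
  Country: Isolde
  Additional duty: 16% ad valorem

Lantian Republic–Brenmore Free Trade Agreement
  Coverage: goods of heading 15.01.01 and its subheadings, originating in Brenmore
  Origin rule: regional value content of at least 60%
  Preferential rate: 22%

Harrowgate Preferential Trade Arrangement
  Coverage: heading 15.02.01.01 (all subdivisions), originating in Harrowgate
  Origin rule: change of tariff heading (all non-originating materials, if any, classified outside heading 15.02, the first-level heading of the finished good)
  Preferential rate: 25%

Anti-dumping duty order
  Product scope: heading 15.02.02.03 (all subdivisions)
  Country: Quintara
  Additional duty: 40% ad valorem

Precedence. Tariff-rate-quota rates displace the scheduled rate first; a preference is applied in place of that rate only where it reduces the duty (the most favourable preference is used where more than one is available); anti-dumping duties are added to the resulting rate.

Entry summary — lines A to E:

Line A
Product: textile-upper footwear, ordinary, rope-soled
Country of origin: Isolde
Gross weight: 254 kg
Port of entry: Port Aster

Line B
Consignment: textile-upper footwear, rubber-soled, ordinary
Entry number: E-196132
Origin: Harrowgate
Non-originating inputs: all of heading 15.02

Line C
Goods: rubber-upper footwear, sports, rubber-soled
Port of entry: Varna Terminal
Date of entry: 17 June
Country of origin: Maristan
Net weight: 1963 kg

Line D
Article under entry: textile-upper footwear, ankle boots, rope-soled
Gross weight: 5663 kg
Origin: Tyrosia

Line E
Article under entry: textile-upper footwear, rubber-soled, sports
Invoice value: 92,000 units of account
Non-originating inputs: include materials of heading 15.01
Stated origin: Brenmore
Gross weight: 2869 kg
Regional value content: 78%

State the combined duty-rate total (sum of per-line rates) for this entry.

Line A: textile-upper → 15.01; rope-soled → 15.01.02; ordinary → 15.01.02.02. Scheduled 16%. No special measure applies. → 16%.
Line B: textile-upper → 15.01; rubber-soled → 15.01.01; ordinary → 15.01.01.02. Scheduled 15%. Harrowgate agreement on 15.02.01.01: 15.01.01.02 not covered. → 15%.
Line C: rubber-upper → 15.02; rubber-soled → 15.02.01; sports → 15.02.01.02. Scheduled 36%. No special measure applies. → 36%.
Line D: textile-upper → 15.01; rope-soled → 15.01.02; ankle boots → 15.01.02.03. Scheduled 36%. No special measure applies. → 36%.
Line E: textile-upper → 15.01; rubber-soled → 15.01.01; sports → 15.01.01.01. Scheduled 10%. Brenmore agreement on 15.01.02.01: 15.01.01.01 not covered; Brenmore agreement on 15.01.01: RVC ≥ 60% → 22% available; preference 22% not lower than 10% → no reduction. → 10%.
Sum: 16% + 15% + 36% + 36% + 10% = 113%.

113%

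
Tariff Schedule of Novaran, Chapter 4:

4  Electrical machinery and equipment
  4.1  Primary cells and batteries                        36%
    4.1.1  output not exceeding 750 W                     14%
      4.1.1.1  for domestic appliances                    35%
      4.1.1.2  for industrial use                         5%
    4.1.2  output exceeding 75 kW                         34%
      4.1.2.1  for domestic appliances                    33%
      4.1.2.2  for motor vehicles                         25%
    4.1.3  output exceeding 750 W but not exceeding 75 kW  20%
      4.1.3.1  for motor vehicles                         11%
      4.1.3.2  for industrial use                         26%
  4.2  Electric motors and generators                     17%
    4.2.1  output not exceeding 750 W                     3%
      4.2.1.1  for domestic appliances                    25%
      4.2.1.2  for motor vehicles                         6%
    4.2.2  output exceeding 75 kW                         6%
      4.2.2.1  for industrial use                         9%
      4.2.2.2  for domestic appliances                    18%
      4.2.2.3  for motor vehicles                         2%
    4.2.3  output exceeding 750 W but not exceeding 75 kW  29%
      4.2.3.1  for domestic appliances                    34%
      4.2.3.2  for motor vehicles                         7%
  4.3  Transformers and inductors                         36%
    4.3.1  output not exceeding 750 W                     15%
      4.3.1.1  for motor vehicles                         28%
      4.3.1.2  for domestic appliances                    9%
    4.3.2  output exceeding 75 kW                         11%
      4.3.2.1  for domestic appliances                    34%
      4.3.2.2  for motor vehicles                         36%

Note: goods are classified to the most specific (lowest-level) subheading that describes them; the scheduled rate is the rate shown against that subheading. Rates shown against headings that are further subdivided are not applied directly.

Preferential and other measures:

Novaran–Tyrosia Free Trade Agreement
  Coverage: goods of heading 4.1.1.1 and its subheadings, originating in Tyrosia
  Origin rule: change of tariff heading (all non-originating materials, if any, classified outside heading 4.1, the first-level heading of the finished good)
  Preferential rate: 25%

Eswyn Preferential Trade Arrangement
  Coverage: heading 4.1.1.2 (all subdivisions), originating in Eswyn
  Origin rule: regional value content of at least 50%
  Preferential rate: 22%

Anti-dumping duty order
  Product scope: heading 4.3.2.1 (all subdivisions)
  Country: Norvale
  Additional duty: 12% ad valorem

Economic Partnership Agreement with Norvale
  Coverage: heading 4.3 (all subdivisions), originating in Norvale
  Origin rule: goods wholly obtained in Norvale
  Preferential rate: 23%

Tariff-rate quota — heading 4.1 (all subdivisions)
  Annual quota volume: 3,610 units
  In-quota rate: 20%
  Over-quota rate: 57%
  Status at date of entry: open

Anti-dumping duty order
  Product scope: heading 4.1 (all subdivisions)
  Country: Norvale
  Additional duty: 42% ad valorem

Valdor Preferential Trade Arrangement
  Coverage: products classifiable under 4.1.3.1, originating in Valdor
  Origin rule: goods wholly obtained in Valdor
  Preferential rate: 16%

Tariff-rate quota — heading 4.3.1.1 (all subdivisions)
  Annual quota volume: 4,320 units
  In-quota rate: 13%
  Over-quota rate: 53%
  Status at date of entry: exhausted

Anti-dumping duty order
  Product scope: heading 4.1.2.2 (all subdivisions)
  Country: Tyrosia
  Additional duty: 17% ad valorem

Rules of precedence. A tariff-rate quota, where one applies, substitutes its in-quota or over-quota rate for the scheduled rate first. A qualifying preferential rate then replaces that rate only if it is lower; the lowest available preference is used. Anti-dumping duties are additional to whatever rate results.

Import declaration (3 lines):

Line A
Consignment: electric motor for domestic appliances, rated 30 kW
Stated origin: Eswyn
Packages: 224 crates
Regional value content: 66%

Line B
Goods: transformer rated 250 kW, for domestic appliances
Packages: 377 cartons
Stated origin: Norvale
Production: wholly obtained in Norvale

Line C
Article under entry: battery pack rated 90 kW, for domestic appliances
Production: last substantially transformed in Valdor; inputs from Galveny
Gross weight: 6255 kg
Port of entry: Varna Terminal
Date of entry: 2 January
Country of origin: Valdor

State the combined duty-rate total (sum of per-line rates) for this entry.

Line A: electric motor → 4.2; rated 30 kW → 4.2.3; for domestic appliances → 4.2.3.1. Scheduled 34%. Eswyn agreement on 4.1.1.2: 4.2.3.1 not covered. → 34%.
Line B: transformer → 4.3; rated 250 kW → 4.3.2; for domestic appliances → 4.3.2.1. Scheduled 34%. Norvale agreement on 4.3: wholly obtained → 23% available; preferential 23%; anti-dumping (Norvale, 4.3.2.1): +12%; total 23% + 12% = 35%. → 35%.
Line C: battery pack → 4.1; rated 90 kW → 4.1.2; for domestic appliances → 4.1.2.1. Scheduled 33%. quota on 4.1 open → in-quota 20%; Valdor agreement on 4.1.3.1: 4.1.2.1 not covered. → 20%.
Sum: 34% + 35% + 20% = 89%.

89%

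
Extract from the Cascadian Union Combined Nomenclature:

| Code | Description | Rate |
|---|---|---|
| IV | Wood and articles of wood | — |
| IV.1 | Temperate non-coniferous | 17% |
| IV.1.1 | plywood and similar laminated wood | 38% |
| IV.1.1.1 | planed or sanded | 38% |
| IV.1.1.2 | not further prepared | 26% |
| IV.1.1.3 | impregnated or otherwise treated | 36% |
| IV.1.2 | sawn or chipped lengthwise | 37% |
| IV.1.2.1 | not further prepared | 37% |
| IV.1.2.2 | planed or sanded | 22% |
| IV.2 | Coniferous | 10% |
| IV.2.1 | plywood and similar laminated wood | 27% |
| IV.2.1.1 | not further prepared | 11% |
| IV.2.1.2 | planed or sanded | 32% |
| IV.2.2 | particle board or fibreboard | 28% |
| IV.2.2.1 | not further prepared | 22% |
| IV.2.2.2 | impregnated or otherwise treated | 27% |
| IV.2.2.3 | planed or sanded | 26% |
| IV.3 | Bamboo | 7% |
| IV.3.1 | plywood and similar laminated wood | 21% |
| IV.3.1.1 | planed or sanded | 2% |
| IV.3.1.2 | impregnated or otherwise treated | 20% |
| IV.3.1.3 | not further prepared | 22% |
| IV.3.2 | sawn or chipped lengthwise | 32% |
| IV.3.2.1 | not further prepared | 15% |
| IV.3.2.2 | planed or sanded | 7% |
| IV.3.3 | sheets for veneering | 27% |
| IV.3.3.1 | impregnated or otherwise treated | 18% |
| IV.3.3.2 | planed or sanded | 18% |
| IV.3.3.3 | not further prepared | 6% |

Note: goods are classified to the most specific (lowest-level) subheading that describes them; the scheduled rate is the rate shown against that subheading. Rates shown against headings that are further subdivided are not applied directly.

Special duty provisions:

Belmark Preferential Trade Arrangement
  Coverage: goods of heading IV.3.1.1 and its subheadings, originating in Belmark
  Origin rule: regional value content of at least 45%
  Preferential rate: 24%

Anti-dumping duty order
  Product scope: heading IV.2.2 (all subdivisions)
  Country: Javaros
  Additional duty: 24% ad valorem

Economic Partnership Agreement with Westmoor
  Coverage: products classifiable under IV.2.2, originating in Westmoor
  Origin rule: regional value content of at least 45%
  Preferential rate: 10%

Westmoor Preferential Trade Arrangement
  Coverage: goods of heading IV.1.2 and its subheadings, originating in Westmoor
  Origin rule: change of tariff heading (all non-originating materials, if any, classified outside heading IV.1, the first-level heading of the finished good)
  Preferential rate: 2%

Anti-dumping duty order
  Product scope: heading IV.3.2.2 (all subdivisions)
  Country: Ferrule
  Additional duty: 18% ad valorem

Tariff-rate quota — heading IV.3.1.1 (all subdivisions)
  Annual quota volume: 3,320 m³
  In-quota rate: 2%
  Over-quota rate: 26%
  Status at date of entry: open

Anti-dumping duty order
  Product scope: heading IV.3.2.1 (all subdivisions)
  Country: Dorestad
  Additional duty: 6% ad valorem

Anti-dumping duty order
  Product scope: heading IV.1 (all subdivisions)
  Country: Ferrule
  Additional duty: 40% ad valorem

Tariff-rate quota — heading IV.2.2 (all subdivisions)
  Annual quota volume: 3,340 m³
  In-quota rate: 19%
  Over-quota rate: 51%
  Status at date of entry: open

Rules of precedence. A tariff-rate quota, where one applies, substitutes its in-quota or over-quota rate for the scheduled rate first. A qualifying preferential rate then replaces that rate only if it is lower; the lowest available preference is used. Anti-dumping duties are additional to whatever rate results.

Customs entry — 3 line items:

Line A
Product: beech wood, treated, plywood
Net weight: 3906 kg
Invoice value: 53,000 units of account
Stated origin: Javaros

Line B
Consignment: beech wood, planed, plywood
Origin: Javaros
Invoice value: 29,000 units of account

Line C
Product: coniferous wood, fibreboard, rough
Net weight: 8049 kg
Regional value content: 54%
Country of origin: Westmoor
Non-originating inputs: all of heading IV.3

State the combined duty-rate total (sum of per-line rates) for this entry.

84%

Line A: beech → IV.1; plywood → IV.1.1; treated → IV.1.1.3. Scheduled 36%. No special measure applies. → 36%.
Line B: beech → IV.1; plywood → IV.1.1; planed → IV.1.1.1. Scheduled 38%. No special measure applies. → 38%.
Line C: coniferous → IV.2; fibreboard → IV.2.2; rough → IV.2.2.1. Scheduled 22%. quota on IV.2.2 open → in-quota 19%; Westmoor agreement on IV.2.2: RVC ≥ 45% → 10% available; Westmoor agreement on IV.1.2: IV.2.2.1 not covered; preferential 10%. → 10%.
Sum: 36% + 38% + 10% = 84%.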